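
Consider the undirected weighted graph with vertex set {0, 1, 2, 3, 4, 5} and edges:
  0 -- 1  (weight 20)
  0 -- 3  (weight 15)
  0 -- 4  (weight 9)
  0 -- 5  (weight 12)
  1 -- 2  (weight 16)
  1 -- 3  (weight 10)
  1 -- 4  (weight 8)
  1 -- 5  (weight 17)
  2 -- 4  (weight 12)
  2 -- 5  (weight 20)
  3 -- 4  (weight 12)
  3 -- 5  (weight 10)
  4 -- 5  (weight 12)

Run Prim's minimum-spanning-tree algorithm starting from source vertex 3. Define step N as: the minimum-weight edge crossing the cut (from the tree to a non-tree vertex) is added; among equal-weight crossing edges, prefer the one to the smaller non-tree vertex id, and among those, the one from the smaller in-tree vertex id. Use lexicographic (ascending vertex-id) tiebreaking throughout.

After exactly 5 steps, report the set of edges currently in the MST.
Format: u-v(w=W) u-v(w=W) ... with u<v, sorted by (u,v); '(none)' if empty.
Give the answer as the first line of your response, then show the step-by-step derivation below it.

0-4(w=9) 1-3(w=10) 1-4(w=8) 2-4(w=12) 3-5(w=10)

step 1: add edge 1-3 (w=10); MST = {1-3(w=10)}
step 2: add edge 1-4 (w=8); MST = {1-3(w=10) 1-4(w=8)}
step 3: add edge 0-4 (w=9); MST = {0-4(w=9) 1-3(w=10) 1-4(w=8)}
step 4: add edge 3-5 (w=10); MST = {0-4(w=9) 1-3(w=10) 1-4(w=8) 3-5(w=10)}
step 5: add edge 2-4 (w=12); MST = {0-4(w=9) 1-3(w=10) 1-4(w=8) 2-4(w=12) 3-5(w=10)}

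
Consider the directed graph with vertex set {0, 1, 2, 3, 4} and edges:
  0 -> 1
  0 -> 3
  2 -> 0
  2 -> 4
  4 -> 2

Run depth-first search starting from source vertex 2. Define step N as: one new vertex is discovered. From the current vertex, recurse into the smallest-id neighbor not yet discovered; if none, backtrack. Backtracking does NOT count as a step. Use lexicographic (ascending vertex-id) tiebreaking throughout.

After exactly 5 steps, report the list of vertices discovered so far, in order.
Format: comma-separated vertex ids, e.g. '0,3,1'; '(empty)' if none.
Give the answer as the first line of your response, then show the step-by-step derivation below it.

2,0,1,3,4

step 1: discover 2; path=2; order=2
step 2: discover 0; path=2>0; order=2,0
step 3: discover 1; path=2>0>1; order=2,0,1
step 4: discover 3; path=2>0>3; order=2,0,1,3
step 5: discover 4; path=2>4; order=2,0,1,3,4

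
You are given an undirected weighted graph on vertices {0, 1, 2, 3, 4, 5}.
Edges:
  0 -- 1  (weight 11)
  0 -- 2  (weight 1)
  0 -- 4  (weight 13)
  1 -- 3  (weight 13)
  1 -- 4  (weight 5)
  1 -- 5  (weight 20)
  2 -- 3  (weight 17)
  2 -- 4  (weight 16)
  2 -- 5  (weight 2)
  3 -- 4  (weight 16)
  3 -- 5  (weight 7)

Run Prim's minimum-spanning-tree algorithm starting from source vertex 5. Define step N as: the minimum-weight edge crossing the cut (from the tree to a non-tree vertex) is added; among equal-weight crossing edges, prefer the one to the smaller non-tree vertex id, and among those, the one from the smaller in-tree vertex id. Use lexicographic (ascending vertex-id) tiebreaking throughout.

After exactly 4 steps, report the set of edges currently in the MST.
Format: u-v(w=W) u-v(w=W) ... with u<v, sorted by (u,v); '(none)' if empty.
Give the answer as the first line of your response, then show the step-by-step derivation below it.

0-1(w=11) 0-2(w=1) 2-5(w=2) 3-5(w=7)

step 1: add edge 2-5 (w=2); MST = {2-5(w=2)}
step 2: add edge 0-2 (w=1); MST = {0-2(w=1) 2-5(w=2)}
step 3: add edge 3-5 (w=7); MST = {0-2(w=1) 2-5(w=2) 3-5(w=7)}
step 4: add edge 0-1 (w=11); MST = {0-1(w=11) 0-2(w=1) 2-5(w=2) 3-5(w=7)}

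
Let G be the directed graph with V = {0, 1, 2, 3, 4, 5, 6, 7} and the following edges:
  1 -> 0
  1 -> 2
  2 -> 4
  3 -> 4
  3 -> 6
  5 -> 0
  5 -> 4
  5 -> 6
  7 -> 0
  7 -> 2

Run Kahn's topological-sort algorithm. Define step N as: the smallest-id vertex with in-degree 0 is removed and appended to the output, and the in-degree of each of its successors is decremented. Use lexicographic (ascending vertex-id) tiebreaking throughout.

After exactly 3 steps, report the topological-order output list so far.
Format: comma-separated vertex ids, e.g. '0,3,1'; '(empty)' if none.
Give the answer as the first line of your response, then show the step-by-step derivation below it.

1,3,5

step 1: output 1; order=[1]; indeg=(2,0,1,0,3,0,2,0)
step 2: output 3; order=[1,3]; indeg=(2,0,1,0,2,0,1,0)
step 3: output 5; order=[1,3,5]; indeg=(1,0,1,0,1,0,0,0)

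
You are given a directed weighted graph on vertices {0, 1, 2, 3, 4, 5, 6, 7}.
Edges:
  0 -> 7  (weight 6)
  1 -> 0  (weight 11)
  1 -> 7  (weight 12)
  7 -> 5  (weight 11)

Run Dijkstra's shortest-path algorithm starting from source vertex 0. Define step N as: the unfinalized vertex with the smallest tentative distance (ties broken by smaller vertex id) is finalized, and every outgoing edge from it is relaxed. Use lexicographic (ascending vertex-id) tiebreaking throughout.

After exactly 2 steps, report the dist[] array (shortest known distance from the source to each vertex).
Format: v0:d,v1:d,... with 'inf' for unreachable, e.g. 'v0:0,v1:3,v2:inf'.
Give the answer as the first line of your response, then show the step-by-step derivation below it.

v0:0,v1:inf,v2:inf,v3:inf,v4:inf,v5:17,v6:inf,v7:6

step 1: dist = v0:0,v1:inf,v2:inf,v3:inf,v4:inf,v5:inf,v6:inf,v7:6
step 2: dist = v0:0,v1:inf,v2:inf,v3:inf,v4:inf,v5:17,v6:inf,v7:6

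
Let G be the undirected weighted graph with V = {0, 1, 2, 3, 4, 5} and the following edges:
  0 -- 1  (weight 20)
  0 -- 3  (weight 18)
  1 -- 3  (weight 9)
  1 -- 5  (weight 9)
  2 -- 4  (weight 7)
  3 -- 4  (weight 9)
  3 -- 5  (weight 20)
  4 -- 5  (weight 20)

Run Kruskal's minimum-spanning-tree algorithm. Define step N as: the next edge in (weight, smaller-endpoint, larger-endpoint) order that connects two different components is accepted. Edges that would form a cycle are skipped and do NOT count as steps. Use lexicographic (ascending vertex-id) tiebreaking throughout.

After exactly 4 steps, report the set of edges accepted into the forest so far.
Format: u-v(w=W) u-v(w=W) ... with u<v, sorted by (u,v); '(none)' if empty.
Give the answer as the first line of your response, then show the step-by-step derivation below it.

1-3(w=9) 1-5(w=9) 2-4(w=7) 3-4(w=9)

step 1: add edge 2-4 (w=7); MST = {2-4(w=7)}
step 2: add edge 1-3 (w=9); MST = {1-3(w=9) 2-4(w=7)}
step 3: add edge 1-5 (w=9); MST = {1-3(w=9) 1-5(w=9) 2-4(w=7)}
step 4: add edge 3-4 (w=9); MST = {1-3(w=9) 1-5(w=9) 2-4(w=7) 3-4(w=9)}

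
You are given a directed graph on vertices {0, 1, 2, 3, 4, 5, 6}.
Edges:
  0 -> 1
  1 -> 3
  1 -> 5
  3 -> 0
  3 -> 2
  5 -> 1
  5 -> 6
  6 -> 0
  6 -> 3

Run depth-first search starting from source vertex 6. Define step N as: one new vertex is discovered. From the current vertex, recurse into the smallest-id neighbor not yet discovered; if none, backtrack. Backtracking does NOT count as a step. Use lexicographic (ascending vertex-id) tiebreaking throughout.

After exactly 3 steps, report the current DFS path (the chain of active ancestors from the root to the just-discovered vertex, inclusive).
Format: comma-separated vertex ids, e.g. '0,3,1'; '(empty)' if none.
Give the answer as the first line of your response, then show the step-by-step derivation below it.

6,0,1

step 1: discover 6; path=6; order=6
step 2: discover 0; path=6>0; order=6,0
step 3: discover 1; path=6>0>1; order=6,0,1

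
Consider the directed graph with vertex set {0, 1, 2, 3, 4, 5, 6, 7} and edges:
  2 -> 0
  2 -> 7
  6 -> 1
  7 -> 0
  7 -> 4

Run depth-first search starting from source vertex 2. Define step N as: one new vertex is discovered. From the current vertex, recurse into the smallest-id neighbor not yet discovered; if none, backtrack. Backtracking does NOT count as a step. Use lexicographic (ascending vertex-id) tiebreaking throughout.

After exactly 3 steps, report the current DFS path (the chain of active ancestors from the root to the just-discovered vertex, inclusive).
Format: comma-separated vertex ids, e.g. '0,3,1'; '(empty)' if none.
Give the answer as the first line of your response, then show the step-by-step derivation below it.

2,7

step 1: discover 2; path=2; order=2
step 2: discover 0; path=2>0; order=2,0
step 3: discover 7; path=2>7; order=2,0,7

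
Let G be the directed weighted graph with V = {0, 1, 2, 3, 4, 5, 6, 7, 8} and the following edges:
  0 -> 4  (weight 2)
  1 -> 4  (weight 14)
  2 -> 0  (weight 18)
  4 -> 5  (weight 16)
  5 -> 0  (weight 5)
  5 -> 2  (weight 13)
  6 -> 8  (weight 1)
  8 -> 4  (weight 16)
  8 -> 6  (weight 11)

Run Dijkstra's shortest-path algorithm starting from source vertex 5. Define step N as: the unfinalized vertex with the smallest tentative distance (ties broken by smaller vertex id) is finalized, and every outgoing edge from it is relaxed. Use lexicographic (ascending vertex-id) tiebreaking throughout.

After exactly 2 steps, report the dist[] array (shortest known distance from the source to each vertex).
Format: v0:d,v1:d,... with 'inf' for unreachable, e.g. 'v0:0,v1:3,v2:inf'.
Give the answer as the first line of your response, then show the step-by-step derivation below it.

v0:5,v1:inf,v2:13,v3:inf,v4:7,v5:0,v6:inf,v7:inf,v8:inf

step 1: dist = v0:5,v1:inf,v2:13,v3:inf,v4:inf,v5:0,v6:inf,v7:inf,v8:inf
step 2: dist = v0:5,v1:inf,v2:13,v3:inf,v4:7,v5:0,v6:inf,v7:inf,v8:inf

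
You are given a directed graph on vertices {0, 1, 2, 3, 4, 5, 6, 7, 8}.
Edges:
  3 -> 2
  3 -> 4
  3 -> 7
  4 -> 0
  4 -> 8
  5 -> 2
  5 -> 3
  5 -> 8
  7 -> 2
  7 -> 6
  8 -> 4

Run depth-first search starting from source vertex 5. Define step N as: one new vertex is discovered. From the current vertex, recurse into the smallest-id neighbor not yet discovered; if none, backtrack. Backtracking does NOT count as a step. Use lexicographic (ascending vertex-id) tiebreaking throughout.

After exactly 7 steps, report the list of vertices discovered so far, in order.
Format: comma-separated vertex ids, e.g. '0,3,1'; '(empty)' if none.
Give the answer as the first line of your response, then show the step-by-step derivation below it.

5,2,3,4,0,8,7

step 1: discover 5; path=5; order=5
step 2: discover 2; path=5>2; order=5,2
step 3: discover 3; path=5>3; order=5,2,3
step 4: discover 4; path=5>3>4; order=5,2,3,4
step 5: discover 0; path=5>3>4>0; order=5,2,3,4,0
step 6: discover 8; path=5>3>4>8; order=5,2,3,4,0,8
step 7: discover 7; path=5>3>7; order=5,2,3,4,0,8,7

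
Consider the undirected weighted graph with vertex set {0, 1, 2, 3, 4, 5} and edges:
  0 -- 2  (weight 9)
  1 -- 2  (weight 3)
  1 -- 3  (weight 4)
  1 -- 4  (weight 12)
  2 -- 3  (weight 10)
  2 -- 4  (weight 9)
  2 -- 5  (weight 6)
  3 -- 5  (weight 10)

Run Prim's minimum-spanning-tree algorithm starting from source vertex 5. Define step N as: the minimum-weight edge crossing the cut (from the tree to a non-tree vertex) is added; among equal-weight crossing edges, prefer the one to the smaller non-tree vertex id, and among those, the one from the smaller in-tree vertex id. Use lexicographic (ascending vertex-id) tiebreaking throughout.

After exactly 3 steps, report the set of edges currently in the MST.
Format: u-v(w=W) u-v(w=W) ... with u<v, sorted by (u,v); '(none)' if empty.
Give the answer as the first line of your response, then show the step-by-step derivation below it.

1-2(w=3) 1-3(w=4) 2-5(w=6)

step 1: add edge 2-5 (w=6); MST = {2-5(w=6)}
step 2: add edge 1-2 (w=3); MST = {1-2(w=3) 2-5(w=6)}
step 3: add edge 1-3 (w=4); MST = {1-2(w=3) 1-3(w=4) 2-5(w=6)}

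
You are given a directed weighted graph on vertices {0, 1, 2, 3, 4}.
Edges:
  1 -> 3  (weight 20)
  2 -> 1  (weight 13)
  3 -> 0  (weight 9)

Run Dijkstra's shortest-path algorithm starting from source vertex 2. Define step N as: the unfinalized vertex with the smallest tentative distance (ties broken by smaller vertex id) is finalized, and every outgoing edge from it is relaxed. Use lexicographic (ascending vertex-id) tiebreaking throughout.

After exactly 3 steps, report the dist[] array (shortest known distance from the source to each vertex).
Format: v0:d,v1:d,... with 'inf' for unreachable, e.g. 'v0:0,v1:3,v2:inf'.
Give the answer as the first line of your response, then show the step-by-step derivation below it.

v0:42,v1:13,v2:0,v3:33,v4:inf

step 1: dist = v0:inf,v1:13,v2:0,v3:inf,v4:inf
step 2: dist = v0:inf,v1:13,v2:0,v3:33,v4:inf
step 3: dist = v0:42,v1:13,v2:0,v3:33,v4:inf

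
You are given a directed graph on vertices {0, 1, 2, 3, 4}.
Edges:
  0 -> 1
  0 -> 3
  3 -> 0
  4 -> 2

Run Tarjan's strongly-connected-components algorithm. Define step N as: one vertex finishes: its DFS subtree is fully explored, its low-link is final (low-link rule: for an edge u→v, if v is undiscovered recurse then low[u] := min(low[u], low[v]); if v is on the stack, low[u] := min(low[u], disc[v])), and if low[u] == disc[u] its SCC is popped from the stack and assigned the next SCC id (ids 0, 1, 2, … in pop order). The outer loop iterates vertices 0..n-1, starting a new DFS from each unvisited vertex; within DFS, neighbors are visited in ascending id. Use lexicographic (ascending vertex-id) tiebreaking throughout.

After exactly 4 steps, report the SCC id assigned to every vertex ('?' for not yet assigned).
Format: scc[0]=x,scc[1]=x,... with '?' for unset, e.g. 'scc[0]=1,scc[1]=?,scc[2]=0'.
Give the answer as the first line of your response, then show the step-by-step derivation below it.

scc[0]=1,scc[1]=0,scc[2]=2,scc[3]=1,scc[4]=?

step 1: low=(low[0]=0,low[1]=1,low[2]=?,low[3]=?,low[4]=?); scc=(scc[0]=?,scc[1]=0,scc[2]=?,scc[3]=?,scc[4]=?)
step 2: low=(low[0]=0,low[1]=1,low[2]=?,low[3]=0,low[4]=?); scc=(scc[0]=?,scc[1]=0,scc[2]=?,scc[3]=?,scc[4]=?)
step 3: low=(low[0]=0,low[1]=1,low[2]=?,low[3]=0,low[4]=?); scc=(scc[0]=1,scc[1]=0,scc[2]=?,scc[3]=1,scc[4]=?)
step 4: low=(low[0]=0,low[1]=1,low[2]=3,low[3]=0,low[4]=?); scc=(scc[0]=1,scc[1]=0,scc[2]=2,scc[3]=1,scc[4]=?)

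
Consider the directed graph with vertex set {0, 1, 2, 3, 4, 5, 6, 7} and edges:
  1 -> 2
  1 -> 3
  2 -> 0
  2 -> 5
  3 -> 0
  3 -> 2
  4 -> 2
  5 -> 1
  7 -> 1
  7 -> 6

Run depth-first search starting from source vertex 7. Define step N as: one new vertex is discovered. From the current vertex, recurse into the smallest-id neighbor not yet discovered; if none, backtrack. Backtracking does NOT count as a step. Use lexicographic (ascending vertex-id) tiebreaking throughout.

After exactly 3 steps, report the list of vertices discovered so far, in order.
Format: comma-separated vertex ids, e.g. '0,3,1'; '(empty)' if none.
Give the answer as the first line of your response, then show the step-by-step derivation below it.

7,1,2

step 1: discover 7; path=7; order=7
step 2: discover 1; path=7>1; order=7,1
step 3: discover 2; path=7>1>2; order=7,1,2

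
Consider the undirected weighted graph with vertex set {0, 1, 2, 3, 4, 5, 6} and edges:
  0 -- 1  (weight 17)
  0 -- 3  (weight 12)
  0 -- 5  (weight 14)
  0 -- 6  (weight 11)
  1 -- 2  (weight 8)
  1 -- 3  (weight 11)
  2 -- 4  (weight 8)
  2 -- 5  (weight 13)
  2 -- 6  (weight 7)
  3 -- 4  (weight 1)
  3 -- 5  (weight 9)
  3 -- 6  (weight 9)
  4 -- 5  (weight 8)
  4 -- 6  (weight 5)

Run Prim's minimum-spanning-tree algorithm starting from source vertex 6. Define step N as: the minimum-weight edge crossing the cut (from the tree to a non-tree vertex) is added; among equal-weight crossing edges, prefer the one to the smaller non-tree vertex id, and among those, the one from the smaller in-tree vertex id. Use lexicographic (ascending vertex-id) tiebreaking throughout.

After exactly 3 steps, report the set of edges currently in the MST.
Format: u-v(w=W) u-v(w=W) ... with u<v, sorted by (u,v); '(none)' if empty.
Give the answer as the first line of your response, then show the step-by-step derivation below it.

2-6(w=7) 3-4(w=1) 4-6(w=5)

step 1: add edge 4-6 (w=5); MST = {4-6(w=5)}
step 2: add edge 3-4 (w=1); MST = {3-4(w=1) 4-6(w=5)}
step 3: add edge 2-6 (w=7); MST = {2-6(w=7) 3-4(w=1) 4-6(w=5)}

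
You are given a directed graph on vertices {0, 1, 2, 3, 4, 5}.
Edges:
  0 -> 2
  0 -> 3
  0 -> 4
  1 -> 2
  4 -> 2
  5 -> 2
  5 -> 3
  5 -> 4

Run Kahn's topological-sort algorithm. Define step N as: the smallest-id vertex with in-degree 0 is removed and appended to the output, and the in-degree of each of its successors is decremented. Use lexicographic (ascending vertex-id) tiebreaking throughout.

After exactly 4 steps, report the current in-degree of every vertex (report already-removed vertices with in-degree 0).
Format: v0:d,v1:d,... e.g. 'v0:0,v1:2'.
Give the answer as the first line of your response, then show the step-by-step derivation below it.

v0:0,v1:0,v2:1,v3:0,v4:0,v5:0

step 1: output 0; order=[0]; indeg=(0,0,3,1,1,0)
step 2: output 1; order=[0,1]; indeg=(0,0,2,1,1,0)
step 3: output 5; order=[0,1,5]; indeg=(0,0,1,0,0,0)
step 4: output 3; order=[0,1,5,3]; indeg=(0,0,1,0,0,0)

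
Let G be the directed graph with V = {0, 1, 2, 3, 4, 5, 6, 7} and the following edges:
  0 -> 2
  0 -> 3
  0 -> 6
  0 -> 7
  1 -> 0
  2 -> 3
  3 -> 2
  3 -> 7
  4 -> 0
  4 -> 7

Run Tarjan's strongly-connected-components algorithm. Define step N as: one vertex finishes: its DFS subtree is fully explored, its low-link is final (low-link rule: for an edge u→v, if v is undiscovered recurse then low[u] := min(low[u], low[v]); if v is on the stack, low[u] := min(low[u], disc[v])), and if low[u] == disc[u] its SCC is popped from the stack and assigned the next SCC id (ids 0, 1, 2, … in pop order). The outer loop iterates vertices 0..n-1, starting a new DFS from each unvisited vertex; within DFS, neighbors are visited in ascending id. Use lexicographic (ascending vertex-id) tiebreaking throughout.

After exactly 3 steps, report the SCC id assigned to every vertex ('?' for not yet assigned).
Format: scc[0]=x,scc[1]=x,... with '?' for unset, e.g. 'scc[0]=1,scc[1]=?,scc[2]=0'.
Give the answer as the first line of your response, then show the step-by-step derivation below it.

scc[0]=?,scc[1]=?,scc[2]=1,scc[3]=1,scc[4]=?,scc[5]=?,scc[6]=?,scc[7]=0

step 1: low=(low[0]=0,low[1]=?,low[2]=1,low[3]=1,low[4]=?,low[5]=?,low[6]=?,low[7]=3); scc=(scc[0]=?,scc[1]=?,scc[2]=?,scc[3]=?,scc[4]=?,scc[5]=?,scc[6]=?,scc[7]=0)
step 2: low=(low[0]=0,low[1]=?,low[2]=1,low[3]=1,low[4]=?,low[5]=?,low[6]=?,low[7]=3); scc=(scc[0]=?,scc[1]=?,scc[2]=?,scc[3]=?,scc[4]=?,scc[5]=?,scc[6]=?,scc[7]=0)
step 3: low=(low[0]=0,low[1]=?,low[2]=1,low[3]=1,low[4]=?,low[5]=?,low[6]=?,low[7]=3); scc=(scc[0]=?,scc[1]=?,scc[2]=1,scc[3]=1,scc[4]=?,scc[5]=?,scc[6]=?,scc[7]=0)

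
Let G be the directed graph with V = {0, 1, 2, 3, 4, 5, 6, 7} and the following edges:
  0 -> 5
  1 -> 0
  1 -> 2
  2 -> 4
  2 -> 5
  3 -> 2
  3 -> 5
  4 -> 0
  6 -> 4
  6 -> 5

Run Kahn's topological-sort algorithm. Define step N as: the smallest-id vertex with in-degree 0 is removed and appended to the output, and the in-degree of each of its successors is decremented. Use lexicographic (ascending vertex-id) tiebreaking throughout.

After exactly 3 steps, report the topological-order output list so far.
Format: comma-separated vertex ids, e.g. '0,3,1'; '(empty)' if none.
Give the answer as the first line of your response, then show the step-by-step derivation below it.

1,3,2

step 1: output 1; order=[1]; indeg=(1,0,1,0,2,4,0,0)
step 2: output 3; order=[1,3]; indeg=(1,0,0,0,2,3,0,0)
step 3: output 2; order=[1,3,2]; indeg=(1,0,0,0,1,2,0,0)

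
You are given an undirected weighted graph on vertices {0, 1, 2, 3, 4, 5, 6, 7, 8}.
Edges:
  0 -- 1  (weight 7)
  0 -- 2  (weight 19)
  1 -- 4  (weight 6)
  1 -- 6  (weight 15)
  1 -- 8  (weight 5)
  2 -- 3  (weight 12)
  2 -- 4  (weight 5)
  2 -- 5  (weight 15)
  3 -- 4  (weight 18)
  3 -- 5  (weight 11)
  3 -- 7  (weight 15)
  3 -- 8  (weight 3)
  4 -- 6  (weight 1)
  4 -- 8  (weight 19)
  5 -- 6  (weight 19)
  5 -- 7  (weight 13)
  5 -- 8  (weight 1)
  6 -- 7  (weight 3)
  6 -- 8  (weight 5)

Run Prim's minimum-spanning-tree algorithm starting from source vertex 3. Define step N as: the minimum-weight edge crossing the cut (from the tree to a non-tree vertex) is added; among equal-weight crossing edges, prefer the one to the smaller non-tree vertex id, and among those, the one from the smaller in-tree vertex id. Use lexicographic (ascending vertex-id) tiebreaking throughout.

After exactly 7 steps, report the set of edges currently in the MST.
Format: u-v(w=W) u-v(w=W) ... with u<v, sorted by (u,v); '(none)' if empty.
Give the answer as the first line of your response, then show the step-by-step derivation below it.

1-8(w=5) 2-4(w=5) 3-8(w=3) 4-6(w=1) 5-8(w=1) 6-7(w=3) 6-8(w=5)

step 1: add edge 3-8 (w=3); MST = {3-8(w=3)}
step 2: add edge 5-8 (w=1); MST = {3-8(w=3) 5-8(w=1)}
step 3: add edge 1-8 (w=5); MST = {1-8(w=5) 3-8(w=3) 5-8(w=1)}
step 4: add edge 6-8 (w=5); MST = {1-8(w=5) 3-8(w=3) 5-8(w=1) 6-8(w=5)}
step 5: add edge 4-6 (w=1); MST = {1-8(w=5) 3-8(w=3) 4-6(w=1) 5-8(w=1) 6-8(w=5)}
step 6: add edge 6-7 (w=3); MST = {1-8(w=5) 3-8(w=3) 4-6(w=1) 5-8(w=1) 6-7(w=3) 6-8(w=5)}
step 7: add edge 2-4 (w=5); MST = {1-8(w=5) 2-4(w=5) 3-8(w=3) 4-6(w=1) 5-8(w=1) 6-7(w=3) 6-8(w=5)}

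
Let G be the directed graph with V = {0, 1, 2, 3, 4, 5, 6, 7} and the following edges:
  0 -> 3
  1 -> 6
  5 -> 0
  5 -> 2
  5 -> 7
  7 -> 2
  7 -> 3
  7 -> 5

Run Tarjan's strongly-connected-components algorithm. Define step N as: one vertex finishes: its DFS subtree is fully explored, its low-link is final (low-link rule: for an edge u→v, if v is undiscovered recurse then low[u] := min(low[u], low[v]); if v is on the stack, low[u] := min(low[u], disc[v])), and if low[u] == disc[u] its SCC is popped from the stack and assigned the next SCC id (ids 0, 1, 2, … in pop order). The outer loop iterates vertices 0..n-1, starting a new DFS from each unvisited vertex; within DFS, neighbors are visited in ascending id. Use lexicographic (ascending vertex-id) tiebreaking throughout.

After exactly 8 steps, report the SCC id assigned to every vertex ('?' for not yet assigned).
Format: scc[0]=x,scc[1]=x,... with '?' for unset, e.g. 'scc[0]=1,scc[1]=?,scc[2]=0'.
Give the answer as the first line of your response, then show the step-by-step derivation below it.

scc[0]=1,scc[1]=3,scc[2]=4,scc[3]=0,scc[4]=5,scc[5]=6,scc[6]=2,scc[7]=6

step 1: low=(low[0]=0,low[1]=?,low[2]=?,low[3]=1,low[4]=?,low[5]=?,low[6]=?,low[7]=?); scc=(scc[0]=?,scc[1]=?,scc[2]=?,scc[3]=0,scc[4]=?,scc[5]=?,scc[6]=?,scc[7]=?)
step 2: low=(low[0]=0,low[1]=?,low[2]=?,low[3]=1,low[4]=?,low[5]=?,low[6]=?,low[7]=?); scc=(scc[0]=1,scc[1]=?,scc[2]=?,scc[3]=0,scc[4]=?,scc[5]=?,scc[6]=?,scc[7]=?)
step 3: low=(low[0]=0,low[1]=2,low[2]=?,low[3]=1,low[4]=?,low[5]=?,low[6]=3,low[7]=?); scc=(scc[0]=1,scc[1]=?,scc[2]=?,scc[3]=0,scc[4]=?,scc[5]=?,scc[6]=2,scc[7]=?)
step 4: low=(low[0]=0,low[1]=2,low[2]=?,low[3]=1,low[4]=?,low[5]=?,low[6]=3,low[7]=?); scc=(scc[0]=1,scc[1]=3,scc[2]=?,scc[3]=0,scc[4]=?,scc[5]=?,scc[6]=2,scc[7]=?)
step 5: low=(low[0]=0,low[1]=2,low[2]=4,low[3]=1,low[4]=?,low[5]=?,low[6]=3,low[7]=?); scc=(scc[0]=1,scc[1]=3,scc[2]=4,scc[3]=0,scc[4]=?,scc[5]=?,scc[6]=2,scc[7]=?)
step 6: low=(low[0]=0,low[1]=2,low[2]=4,low[3]=1,low[4]=5,low[5]=?,low[6]=3,low[7]=?); scc=(scc[0]=1,scc[1]=3,scc[2]=4,scc[3]=0,scc[4]=5,scc[5]=?,scc[6]=2,scc[7]=?)
step 7: low=(low[0]=0,low[1]=2,low[2]=4,low[3]=1,low[4]=5,low[5]=6,low[6]=3,low[7]=6); scc=(scc[0]=1,scc[1]=3,scc[2]=4,scc[3]=0,scc[4]=5,scc[5]=?,scc[6]=2,scc[7]=?)
step 8: low=(low[0]=0,low[1]=2,low[2]=4,low[3]=1,low[4]=5,low[5]=6,low[6]=3,low[7]=6); scc=(scc[0]=1,scc[1]=3,scc[2]=4,scc[3]=0,scc[4]=5,scc[5]=6,scc[6]=2,scc[7]=6)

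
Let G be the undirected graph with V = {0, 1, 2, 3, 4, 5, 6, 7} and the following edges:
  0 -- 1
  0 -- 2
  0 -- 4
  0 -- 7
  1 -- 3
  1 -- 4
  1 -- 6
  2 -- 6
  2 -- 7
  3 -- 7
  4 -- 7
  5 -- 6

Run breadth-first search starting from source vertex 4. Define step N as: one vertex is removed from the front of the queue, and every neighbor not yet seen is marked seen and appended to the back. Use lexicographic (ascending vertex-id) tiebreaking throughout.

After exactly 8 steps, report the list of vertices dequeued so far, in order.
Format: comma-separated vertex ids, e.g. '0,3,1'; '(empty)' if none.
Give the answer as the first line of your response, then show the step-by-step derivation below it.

4,0,1,7,2,3,6,5

step 1: dequeue 4; queue=[0,1,7]; order=4
step 2: dequeue 0; queue=[1,7,2]; order=4,0
step 3: dequeue 1; queue=[7,2,3,6]; order=4,0,1
step 4: dequeue 7; queue=[2,3,6]; order=4,0,1,7
step 5: dequeue 2; queue=[3,6]; order=4,0,1,7,2
step 6: dequeue 3; queue=[6]; order=4,0,1,7,2,3
step 7: dequeue 6; queue=[5]; order=4,0,1,7,2,3,6
step 8: dequeue 5; queue=[(empty)]; order=4,0,1,7,2,3,6,5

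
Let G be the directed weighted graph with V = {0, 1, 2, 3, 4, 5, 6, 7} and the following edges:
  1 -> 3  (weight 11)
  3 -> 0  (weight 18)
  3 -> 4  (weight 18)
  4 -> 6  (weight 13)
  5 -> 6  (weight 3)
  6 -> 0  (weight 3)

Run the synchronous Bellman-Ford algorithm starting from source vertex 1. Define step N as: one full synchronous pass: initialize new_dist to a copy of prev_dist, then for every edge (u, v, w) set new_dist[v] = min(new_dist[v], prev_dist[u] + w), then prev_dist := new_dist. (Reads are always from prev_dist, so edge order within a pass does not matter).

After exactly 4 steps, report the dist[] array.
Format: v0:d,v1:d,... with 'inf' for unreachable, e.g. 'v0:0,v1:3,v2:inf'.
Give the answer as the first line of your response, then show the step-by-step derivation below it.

v0:29,v1:0,v2:inf,v3:11,v4:29,v5:inf,v6:42,v7:inf

step 1: dist = v0:inf,v1:0,v2:inf,v3:11,v4:inf,v5:inf,v6:inf,v7:inf
step 2: dist = v0:29,v1:0,v2:inf,v3:11,v4:29,v5:inf,v6:inf,v7:inf
step 3: dist = v0:29,v1:0,v2:inf,v3:11,v4:29,v5:inf,v6:42,v7:inf
step 4: dist = v0:29,v1:0,v2:inf,v3:11,v4:29,v5:inf,v6:42,v7:inf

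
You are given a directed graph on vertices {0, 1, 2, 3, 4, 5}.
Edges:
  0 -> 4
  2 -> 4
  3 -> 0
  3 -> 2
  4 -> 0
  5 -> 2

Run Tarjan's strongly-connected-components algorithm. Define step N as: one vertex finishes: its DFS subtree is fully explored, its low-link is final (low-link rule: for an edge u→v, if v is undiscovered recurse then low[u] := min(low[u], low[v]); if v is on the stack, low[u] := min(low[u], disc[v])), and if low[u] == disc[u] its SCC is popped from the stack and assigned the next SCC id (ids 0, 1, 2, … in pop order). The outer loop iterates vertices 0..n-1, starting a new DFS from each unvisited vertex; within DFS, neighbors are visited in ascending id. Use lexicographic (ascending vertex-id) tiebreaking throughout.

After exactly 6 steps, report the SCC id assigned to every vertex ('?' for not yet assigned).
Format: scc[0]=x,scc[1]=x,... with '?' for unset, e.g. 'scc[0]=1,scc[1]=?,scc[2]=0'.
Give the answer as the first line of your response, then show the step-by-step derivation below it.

scc[0]=0,scc[1]=1,scc[2]=2,scc[3]=3,scc[4]=0,scc[5]=4

step 1: low=(low[0]=0,low[1]=?,low[2]=?,low[3]=?,low[4]=0,low[5]=?); scc=(scc[0]=?,scc[1]=?,scc[2]=?,scc[3]=?,scc[4]=?,scc[5]=?)
step 2: low=(low[0]=0,low[1]=?,low[2]=?,low[3]=?,low[4]=0,low[5]=?); scc=(scc[0]=0,scc[1]=?,scc[2]=?,scc[3]=?,scc[4]=0,scc[5]=?)
step 3: low=(low[0]=0,low[1]=2,low[2]=?,low[3]=?,low[4]=0,low[5]=?); scc=(scc[0]=0,scc[1]=1,scc[2]=?,scc[3]=?,scc[4]=0,scc[5]=?)
step 4: low=(low[0]=0,low[1]=2,low[2]=3,low[3]=?,low[4]=0,low[5]=?); scc=(scc[0]=0,scc[1]=1,scc[2]=2,scc[3]=?,scc[4]=0,scc[5]=?)
step 5: low=(low[0]=0,low[1]=2,low[2]=3,low[3]=4,low[4]=0,low[5]=?); scc=(scc[0]=0,scc[1]=1,scc[2]=2,scc[3]=3,scc[4]=0,scc[5]=?)
step 6: low=(low[0]=0,low[1]=2,low[2]=3,low[3]=4,low[4]=0,low[5]=5); scc=(scc[0]=0,scc[1]=1,scc[2]=2,scc[3]=3,scc[4]=0,scc[5]=4)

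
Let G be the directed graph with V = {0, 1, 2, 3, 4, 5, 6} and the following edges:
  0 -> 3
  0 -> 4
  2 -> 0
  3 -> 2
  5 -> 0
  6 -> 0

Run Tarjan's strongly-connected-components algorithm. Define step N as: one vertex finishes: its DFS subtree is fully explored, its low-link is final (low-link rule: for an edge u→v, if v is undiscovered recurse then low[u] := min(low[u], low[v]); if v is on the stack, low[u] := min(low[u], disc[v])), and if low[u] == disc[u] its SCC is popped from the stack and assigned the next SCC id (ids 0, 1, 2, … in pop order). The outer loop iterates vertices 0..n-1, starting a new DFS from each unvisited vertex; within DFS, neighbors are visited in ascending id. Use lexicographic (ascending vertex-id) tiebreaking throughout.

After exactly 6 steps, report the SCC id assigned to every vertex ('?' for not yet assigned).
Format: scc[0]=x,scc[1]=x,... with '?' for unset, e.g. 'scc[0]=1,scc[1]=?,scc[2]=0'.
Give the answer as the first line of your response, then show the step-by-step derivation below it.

scc[0]=1,scc[1]=2,scc[2]=1,scc[3]=1,scc[4]=0,scc[5]=3,scc[6]=?

step 1: low=(low[0]=0,low[1]=?,low[2]=0,low[3]=1,low[4]=?,low[5]=?,low[6]=?); scc=(scc[0]=?,scc[1]=?,scc[2]=?,scc[3]=?,scc[4]=?,scc[5]=?,scc[6]=?)
step 2: low=(low[0]=0,low[1]=?,low[2]=0,low[3]=0,low[4]=?,low[5]=?,low[6]=?); scc=(scc[0]=?,scc[1]=?,scc[2]=?,scc[3]=?,scc[4]=?,scc[5]=?,scc[6]=?)
step 3: low=(low[0]=0,low[1]=?,low[2]=0,low[3]=0,low[4]=3,low[5]=?,low[6]=?); scc=(scc[0]=?,scc[1]=?,scc[2]=?,scc[3]=?,scc[4]=0,scc[5]=?,scc[6]=?)
step 4: low=(low[0]=0,low[1]=?,low[2]=0,low[3]=0,low[4]=3,low[5]=?,low[6]=?); scc=(scc[0]=1,scc[1]=?,scc[2]=1,scc[3]=1,scc[4]=0,scc[5]=?,scc[6]=?)
step 5: low=(low[0]=0,low[1]=4,low[2]=0,low[3]=0,low[4]=3,low[5]=?,low[6]=?); scc=(scc[0]=1,scc[1]=2,scc[2]=1,scc[3]=1,scc[4]=0,scc[5]=?,scc[6]=?)
step 6: low=(low[0]=0,low[1]=4,low[2]=0,low[3]=0,low[4]=3,low[5]=5,low[6]=?); scc=(scc[0]=1,scc[1]=2,scc[2]=1,scc[3]=1,scc[4]=0,scc[5]=3,scc[6]=?)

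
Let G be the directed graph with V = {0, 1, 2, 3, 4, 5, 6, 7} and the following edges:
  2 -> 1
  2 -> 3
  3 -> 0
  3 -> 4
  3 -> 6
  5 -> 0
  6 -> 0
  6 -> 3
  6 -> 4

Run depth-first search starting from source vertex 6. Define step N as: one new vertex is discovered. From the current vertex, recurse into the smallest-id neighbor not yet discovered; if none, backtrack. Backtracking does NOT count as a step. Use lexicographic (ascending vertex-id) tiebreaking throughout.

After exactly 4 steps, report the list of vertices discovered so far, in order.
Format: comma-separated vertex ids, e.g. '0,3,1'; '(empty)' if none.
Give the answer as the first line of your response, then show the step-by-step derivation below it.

6,0,3,4

step 1: discover 6; path=6; order=6
step 2: discover 0; path=6>0; order=6,0
step 3: discover 3; path=6>3; order=6,0,3
step 4: discover 4; path=6>3>4; order=6,0,3,4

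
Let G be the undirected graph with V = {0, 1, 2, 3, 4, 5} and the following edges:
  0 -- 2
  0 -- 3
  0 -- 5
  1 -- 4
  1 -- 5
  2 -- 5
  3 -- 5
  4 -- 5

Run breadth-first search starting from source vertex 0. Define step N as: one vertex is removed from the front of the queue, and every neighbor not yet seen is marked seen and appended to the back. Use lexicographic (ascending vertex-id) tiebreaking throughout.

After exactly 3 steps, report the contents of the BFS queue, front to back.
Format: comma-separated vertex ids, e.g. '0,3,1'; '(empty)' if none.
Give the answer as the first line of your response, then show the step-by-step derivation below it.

5

step 1: dequeue 0; queue=[2,3,5]; order=0
step 2: dequeue 2; queue=[3,5]; order=0,2
step 3: dequeue 3; queue=[5]; order=0,2,3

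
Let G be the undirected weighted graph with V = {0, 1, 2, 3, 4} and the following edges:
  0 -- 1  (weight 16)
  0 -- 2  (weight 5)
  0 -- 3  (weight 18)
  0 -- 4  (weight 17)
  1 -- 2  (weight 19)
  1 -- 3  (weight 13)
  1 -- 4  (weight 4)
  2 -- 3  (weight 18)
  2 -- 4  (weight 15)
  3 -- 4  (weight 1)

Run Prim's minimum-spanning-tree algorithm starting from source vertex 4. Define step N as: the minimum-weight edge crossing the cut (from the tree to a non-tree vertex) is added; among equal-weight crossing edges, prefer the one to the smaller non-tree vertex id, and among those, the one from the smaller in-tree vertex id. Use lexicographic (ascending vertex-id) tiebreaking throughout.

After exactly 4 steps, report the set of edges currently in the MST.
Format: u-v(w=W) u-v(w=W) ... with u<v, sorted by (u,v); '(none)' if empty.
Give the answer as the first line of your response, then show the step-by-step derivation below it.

0-2(w=5) 1-4(w=4) 2-4(w=15) 3-4(w=1)

step 1: add edge 3-4 (w=1); MST = {3-4(w=1)}
step 2: add edge 1-4 (w=4); MST = {1-4(w=4) 3-4(w=1)}
step 3: add edge 2-4 (w=15); MST = {1-4(w=4) 2-4(w=15) 3-4(w=1)}
step 4: add edge 0-2 (w=5); MST = {0-2(w=5) 1-4(w=4) 2-4(w=15) 3-4(w=1)}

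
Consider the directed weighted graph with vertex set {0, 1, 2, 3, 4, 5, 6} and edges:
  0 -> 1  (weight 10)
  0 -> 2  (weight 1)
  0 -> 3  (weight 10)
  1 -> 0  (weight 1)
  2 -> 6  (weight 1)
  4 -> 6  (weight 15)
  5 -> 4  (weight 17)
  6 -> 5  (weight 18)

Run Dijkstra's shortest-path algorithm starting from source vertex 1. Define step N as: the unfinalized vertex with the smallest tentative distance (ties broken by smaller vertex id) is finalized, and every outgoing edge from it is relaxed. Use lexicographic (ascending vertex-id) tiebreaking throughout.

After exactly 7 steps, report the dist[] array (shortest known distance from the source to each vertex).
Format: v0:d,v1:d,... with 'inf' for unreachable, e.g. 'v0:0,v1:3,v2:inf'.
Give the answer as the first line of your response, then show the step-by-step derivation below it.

v0:1,v1:0,v2:2,v3:11,v4:38,v5:21,v6:3

step 1: dist = v0:1,v1:0,v2:inf,v3:inf,v4:inf,v5:inf,v6:inf
step 2: dist = v0:1,v1:0,v2:2,v3:11,v4:inf,v5:inf,v6:inf
step 3: dist = v0:1,v1:0,v2:2,v3:11,v4:inf,v5:inf,v6:3
step 4: dist = v0:1,v1:0,v2:2,v3:11,v4:inf,v5:21,v6:3
step 5: dist = v0:1,v1:0,v2:2,v3:11,v4:inf,v5:21,v6:3
step 6: dist = v0:1,v1:0,v2:2,v3:11,v4:38,v5:21,v6:3
step 7: dist = v0:1,v1:0,v2:2,v3:11,v4:38,v5:21,v6:3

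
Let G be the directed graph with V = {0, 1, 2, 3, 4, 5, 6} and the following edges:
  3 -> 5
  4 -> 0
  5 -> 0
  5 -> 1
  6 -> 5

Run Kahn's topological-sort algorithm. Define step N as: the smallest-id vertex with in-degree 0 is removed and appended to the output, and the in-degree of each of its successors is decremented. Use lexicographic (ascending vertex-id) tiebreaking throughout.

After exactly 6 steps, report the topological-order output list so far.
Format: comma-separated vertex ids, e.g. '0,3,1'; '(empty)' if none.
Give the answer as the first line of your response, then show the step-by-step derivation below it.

2,3,4,6,5,0

step 1: output 2; order=[2]; indeg=(2,1,0,0,0,2,0)
step 2: output 3; order=[2,3]; indeg=(2,1,0,0,0,1,0)
step 3: output 4; order=[2,3,4]; indeg=(1,1,0,0,0,1,0)
step 4: output 6; order=[2,3,4,6]; indeg=(1,1,0,0,0,0,0)
step 5: output 5; order=[2,3,4,6,5]; indeg=(0,0,0,0,0,0,0)
step 6: output 0; order=[2,3,4,6,5,0]; indeg=(0,0,0,0,0,0,0)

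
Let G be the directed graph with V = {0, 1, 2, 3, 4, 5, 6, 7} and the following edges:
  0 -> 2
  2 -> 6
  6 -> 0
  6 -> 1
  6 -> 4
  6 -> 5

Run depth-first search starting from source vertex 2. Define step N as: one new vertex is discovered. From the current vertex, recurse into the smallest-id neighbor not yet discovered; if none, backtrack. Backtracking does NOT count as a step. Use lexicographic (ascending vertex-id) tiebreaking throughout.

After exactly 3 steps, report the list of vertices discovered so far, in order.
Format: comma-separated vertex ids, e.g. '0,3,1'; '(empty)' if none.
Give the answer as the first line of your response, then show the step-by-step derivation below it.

2,6,0

step 1: discover 2; path=2; order=2
step 2: discover 6; path=2>6; order=2,6
step 3: discover 0; path=2>6>0; order=2,6,0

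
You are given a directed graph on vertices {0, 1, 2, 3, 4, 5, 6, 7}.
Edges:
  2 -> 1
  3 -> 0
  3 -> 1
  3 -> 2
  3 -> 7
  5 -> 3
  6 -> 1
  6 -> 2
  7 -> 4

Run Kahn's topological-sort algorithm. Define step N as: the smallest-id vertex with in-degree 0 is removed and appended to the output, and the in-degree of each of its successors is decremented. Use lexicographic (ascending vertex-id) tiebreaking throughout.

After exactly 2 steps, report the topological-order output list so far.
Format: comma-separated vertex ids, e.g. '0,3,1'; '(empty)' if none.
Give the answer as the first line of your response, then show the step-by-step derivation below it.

5,3

step 1: output 5; order=[5]; indeg=(1,3,2,0,1,0,0,1)
step 2: output 3; order=[5,3]; indeg=(0,2,1,0,1,0,0,0)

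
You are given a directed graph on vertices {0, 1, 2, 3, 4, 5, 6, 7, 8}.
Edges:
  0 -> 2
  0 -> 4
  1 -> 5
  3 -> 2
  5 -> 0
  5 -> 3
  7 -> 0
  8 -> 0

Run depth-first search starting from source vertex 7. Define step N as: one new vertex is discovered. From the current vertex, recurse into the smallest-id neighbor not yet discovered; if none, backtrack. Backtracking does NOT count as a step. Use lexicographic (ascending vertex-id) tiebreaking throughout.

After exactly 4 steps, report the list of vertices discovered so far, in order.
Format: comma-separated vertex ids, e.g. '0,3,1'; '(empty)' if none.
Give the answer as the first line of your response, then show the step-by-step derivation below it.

7,0,2,4

step 1: discover 7; path=7; order=7
step 2: discover 0; path=7>0; order=7,0
step 3: discover 2; path=7>0>2; order=7,0,2
step 4: discover 4; path=7>0>4; order=7,0,2,4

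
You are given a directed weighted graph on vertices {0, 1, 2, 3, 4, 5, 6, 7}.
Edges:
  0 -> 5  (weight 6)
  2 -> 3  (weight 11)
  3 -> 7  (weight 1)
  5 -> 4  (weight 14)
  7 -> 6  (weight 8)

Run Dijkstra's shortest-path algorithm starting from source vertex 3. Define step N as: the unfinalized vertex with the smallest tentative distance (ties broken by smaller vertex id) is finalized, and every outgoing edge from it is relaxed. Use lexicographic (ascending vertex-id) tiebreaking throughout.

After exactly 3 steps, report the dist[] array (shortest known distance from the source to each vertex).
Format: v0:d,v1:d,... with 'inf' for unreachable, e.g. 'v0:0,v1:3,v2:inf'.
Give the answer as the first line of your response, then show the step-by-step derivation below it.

v0:inf,v1:inf,v2:inf,v3:0,v4:inf,v5:inf,v6:9,v7:1

step 1: dist = v0:inf,v1:inf,v2:inf,v3:0,v4:inf,v5:inf,v6:inf,v7:1
step 2: dist = v0:inf,v1:inf,v2:inf,v3:0,v4:inf,v5:inf,v6:9,v7:1
step 3: dist = v0:inf,v1:inf,v2:inf,v3:0,v4:inf,v5:inf,v6:9,v7:1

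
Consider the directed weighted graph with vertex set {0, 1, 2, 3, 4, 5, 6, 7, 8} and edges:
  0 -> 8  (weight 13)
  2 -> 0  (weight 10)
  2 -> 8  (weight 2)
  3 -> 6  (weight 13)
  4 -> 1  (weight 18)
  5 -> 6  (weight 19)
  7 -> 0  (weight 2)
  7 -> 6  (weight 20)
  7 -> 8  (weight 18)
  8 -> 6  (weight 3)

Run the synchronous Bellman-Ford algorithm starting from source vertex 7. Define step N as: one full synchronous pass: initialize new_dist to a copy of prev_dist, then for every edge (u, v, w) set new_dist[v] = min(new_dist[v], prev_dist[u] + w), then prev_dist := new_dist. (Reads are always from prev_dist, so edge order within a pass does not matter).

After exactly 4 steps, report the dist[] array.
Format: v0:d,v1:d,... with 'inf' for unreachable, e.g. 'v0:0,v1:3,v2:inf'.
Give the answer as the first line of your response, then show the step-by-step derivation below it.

v0:2,v1:inf,v2:inf,v3:inf,v4:inf,v5:inf,v6:18,v7:0,v8:15

step 1: dist = v0:2,v1:inf,v2:inf,v3:inf,v4:inf,v5:inf,v6:20,v7:0,v8:18
step 2: dist = v0:2,v1:inf,v2:inf,v3:inf,v4:inf,v5:inf,v6:20,v7:0,v8:15
step 3: dist = v0:2,v1:inf,v2:inf,v3:inf,v4:inf,v5:inf,v6:18,v7:0,v8:15
step 4: dist = v0:2,v1:inf,v2:inf,v3:inf,v4:inf,v5:inf,v6:18,v7:0,v8:15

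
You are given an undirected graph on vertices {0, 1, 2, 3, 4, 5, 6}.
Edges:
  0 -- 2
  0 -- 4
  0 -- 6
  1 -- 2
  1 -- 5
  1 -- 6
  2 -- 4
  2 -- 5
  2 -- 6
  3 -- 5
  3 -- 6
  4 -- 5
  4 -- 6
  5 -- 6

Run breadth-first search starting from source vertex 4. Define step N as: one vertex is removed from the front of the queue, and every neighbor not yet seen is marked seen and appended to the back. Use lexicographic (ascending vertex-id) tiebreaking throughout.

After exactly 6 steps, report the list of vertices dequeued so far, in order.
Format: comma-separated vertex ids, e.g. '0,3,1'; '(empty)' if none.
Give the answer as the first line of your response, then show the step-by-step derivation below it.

4,0,2,5,6,1

step 1: dequeue 4; queue=[0,2,5,6]; order=4
step 2: dequeue 0; queue=[2,5,6]; order=4,0
step 3: dequeue 2; queue=[5,6,1]; order=4,0,2
step 4: dequeue 5; queue=[6,1,3]; order=4,0,2,5
step 5: dequeue 6; queue=[1,3]; order=4,0,2,5,6
step 6: dequeue 1; queue=[3]; order=4,0,2,5,6,1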